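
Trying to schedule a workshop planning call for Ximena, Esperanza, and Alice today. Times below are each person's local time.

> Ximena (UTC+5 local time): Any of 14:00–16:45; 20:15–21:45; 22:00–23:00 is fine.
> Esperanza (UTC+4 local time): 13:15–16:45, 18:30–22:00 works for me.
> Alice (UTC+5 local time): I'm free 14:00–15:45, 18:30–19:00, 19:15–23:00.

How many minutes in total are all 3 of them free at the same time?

240

Ximena in UTC: 09:00-11:45, 15:15-16:45, 17:00-18:00 (subtract 5h to convert from UTC+5).
Esperanza in UTC: 09:15-12:45, 14:30-18:00 (subtract 4h to convert from UTC+4).
Alice in UTC: 09:00-10:45, 13:30-14:00, 14:15-18:00 (subtract 5h to convert from UTC+5).
Ximena ∩ Esperanza: 09:15-11:45, 15:15-16:45, 17:00-18:00.
Ximena ∩ Esperanza ∩ Alice: 09:15-10:45, 15:15-16:45, 17:00-18:00.
So the common availability across everyone is 09:15-10:45, 15:15-16:45, 17:00-18:00.
Summing the common windows: 90 + 90 + 60 = 240 minutes.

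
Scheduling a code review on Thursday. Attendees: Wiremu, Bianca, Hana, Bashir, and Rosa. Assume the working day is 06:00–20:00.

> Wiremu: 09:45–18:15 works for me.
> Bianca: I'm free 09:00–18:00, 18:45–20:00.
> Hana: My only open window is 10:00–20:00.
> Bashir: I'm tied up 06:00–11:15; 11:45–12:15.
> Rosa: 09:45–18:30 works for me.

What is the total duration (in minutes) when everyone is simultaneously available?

Wiremu free: 09:45-18:15.
Bianca free: 09:00-18:00, 18:45-20:00.
Hana free: 10:00-20:00.
Bashir free: 11:15-11:45, 12:15-20:00 (invert busy blocks within the working day).
Rosa free: 09:45-18:30.
Wiremu ∩ Bianca: 09:45-18:00.
Wiremu ∩ Bianca ∩ Hana: 10:00-18:00.
Wiremu ∩ Bianca ∩ Hana ∩ Bashir: 11:15-11:45, 12:15-18:00.
Wiremu ∩ Bianca ∩ Hana ∩ Bashir ∩ Rosa: 11:15-11:45, 12:15-18:00.
So the common availability across everyone is 11:15-11:45, 12:15-18:00.
Summing the common windows: 30 + 345 = 375 minutes.

375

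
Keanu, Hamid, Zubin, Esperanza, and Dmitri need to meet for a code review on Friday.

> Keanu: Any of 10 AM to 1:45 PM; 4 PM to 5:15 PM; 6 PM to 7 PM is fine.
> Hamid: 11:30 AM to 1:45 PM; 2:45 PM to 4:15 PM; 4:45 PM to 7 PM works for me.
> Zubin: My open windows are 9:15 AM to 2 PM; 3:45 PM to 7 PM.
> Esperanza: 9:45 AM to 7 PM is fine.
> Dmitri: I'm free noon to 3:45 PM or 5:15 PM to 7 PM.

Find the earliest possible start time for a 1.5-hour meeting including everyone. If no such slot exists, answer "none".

Keanu ∩ Hamid: 11:30-13:45, 16:00-16:15, 16:45-17:15, 18:00-19:00.
Keanu ∩ Hamid ∩ Zubin: 11:30-13:45, 16:00-16:15, 16:45-17:15, 18:00-19:00.
Keanu ∩ Hamid ∩ Zubin ∩ Esperanza: 11:30-13:45, 16:00-16:15, 16:45-17:15, 18:00-19:00.
Keanu ∩ Hamid ∩ Zubin ∩ Esperanza ∩ Dmitri: 12:00-13:45, 18:00-19:00.
The first common window of at least 90 minutes is 12:00-13:45, so the earliest start is 12:00.

12:00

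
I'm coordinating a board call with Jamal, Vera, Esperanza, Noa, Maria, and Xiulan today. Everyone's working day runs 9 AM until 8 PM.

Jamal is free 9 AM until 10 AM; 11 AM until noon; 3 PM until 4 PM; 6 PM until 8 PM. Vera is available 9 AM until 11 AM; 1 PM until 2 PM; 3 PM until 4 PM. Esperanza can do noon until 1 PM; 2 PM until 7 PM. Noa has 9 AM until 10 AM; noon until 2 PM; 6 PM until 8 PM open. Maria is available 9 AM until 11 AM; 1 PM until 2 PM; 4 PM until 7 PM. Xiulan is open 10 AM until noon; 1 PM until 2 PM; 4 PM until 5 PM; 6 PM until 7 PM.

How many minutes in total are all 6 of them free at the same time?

Jamal ∩ Vera: 09:00-10:00, 15:00-16:00.
Jamal ∩ Vera ∩ Esperanza: 15:00-16:00.
Jamal ∩ Vera ∩ Esperanza ∩ Noa: ∅.
Jamal ∩ Vera ∩ Esperanza ∩ Noa ∩ Maria: ∅.
Jamal ∩ Vera ∩ Esperanza ∩ Noa ∩ Maria ∩ Xiulan: ∅.
There is no time when everyone is free.
There is no common window, so the total is 0 minutes.

0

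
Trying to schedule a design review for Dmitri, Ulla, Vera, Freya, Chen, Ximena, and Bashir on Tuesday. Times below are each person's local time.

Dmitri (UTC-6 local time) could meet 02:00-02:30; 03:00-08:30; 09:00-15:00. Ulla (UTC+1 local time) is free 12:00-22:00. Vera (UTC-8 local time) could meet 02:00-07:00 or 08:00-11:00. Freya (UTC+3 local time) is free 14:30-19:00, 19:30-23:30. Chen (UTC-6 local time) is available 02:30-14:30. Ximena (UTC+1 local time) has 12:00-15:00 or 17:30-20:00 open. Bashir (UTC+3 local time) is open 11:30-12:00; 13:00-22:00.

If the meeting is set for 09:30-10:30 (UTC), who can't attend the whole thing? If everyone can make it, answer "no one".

Bashir, Freya, Ulla, Vera, Ximena

Dmitri in UTC: 08:00-08:30, 09:00-14:30, 15:00-21:00 (add 6h to convert from UTC-6).
Ulla in UTC: 11:00-21:00 (subtract 1h to convert from UTC+1).
Vera in UTC: 10:00-15:00, 16:00-19:00 (add 8h to convert from UTC-8).
Freya in UTC: 11:30-16:00, 16:30-20:30 (subtract 3h to convert from UTC+3).
Chen in UTC: 08:30-20:30 (add 6h to convert from UTC-6).
Ximena in UTC: 11:00-14:00, 16:30-19:00 (subtract 1h to convert from UTC+1).
Bashir in UTC: 08:30-09:00, 10:00-19:00 (subtract 3h to convert from UTC+3).
Dmitri: free for 09:30-10:30. Ulla: not fully free for 09:30-10:30. Vera: not fully free for 09:30-10:30. Freya: not fully free for 09:30-10:30. Chen: free for 09:30-10:30. Ximena: not fully free for 09:30-10:30. Bashir: not fully free for 09:30-10:30.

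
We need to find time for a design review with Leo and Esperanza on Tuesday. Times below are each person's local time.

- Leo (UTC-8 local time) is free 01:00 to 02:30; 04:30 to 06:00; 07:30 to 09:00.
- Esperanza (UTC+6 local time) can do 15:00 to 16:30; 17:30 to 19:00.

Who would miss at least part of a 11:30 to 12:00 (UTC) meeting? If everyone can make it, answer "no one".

Leo in UTC: 09:00-10:30, 12:30-14:00, 15:30-17:00 (add 8h to convert from UTC-8).
Esperanza in UTC: 09:00-10:30, 11:30-13:00 (subtract 6h to convert from UTC+6).
Leo: not fully free for 11:30-12:00. Esperanza: free for 11:30-12:00.

Leo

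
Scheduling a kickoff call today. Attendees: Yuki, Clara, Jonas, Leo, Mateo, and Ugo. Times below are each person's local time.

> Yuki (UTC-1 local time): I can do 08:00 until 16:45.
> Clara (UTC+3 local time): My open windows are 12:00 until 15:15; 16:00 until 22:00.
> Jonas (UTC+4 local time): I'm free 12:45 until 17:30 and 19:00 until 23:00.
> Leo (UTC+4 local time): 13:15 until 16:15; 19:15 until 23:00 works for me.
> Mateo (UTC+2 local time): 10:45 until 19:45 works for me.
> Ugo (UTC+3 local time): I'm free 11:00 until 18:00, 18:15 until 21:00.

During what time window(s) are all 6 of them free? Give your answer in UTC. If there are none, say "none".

09:15-12:15, 15:15-17:45

Yuki in UTC: 09:00-17:45 (add 1h to convert from UTC-1).
Clara in UTC: 09:00-12:15, 13:00-19:00 (subtract 3h to convert from UTC+3).
Jonas in UTC: 08:45-13:30, 15:00-19:00 (subtract 4h to convert from UTC+4).
Leo in UTC: 09:15-12:15, 15:15-19:00 (subtract 4h to convert from UTC+4).
Mateo in UTC: 08:45-17:45 (subtract 2h to convert from UTC+2).
Ugo in UTC: 08:00-15:00, 15:15-18:00 (subtract 3h to convert from UTC+3).
Yuki ∩ Clara: 09:00-12:15, 13:00-17:45.
Yuki ∩ Clara ∩ Jonas: 09:00-12:15, 13:00-13:30, 15:00-17:45.
Yuki ∩ Clara ∩ Jonas ∩ Leo: 09:15-12:15, 15:15-17:45.
Yuki ∩ Clara ∩ Jonas ∩ Leo ∩ Mateo: 09:15-12:15, 15:15-17:45.
Yuki ∩ Clara ∩ Jonas ∩ Leo ∩ Mateo ∩ Ugo: 09:15-12:15, 15:15-17:45.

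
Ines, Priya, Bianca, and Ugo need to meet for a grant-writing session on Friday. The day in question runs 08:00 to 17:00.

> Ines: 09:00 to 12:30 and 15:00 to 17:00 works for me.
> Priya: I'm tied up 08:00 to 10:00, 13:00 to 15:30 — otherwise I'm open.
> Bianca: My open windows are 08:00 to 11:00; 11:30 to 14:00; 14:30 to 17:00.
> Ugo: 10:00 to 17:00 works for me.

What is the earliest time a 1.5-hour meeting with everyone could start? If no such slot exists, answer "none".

Ines free: 09:00-12:30, 15:00-17:00.
Priya free: 10:00-13:00, 15:30-17:00 (invert busy blocks within the working day).
Bianca free: 08:00-11:00, 11:30-14:00, 14:30-17:00.
Ugo free: 10:00-17:00.
Ines ∩ Priya: 10:00-12:30, 15:30-17:00.
Ines ∩ Priya ∩ Bianca: 10:00-11:00, 11:30-12:30, 15:30-17:00.
Ines ∩ Priya ∩ Bianca ∩ Ugo: 10:00-11:00, 11:30-12:30, 15:30-17:00.
The first common window of at least 90 minutes is 15:30-17:00, so the earliest start is 15:30.

15:30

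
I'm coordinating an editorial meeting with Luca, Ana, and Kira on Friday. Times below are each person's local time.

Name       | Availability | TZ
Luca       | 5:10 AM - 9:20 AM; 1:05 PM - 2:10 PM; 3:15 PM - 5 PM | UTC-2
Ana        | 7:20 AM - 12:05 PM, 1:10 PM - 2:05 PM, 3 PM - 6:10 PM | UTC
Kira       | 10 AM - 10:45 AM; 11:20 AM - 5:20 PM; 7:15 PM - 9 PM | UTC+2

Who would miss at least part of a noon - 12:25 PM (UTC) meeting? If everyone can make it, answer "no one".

Luca in UTC: 07:10-11:20, 15:05-16:10, 17:15-19:00 (add 2h to convert from UTC-2).
Ana in UTC: 07:20-12:05, 13:10-14:05, 15:00-18:10.
Kira in UTC: 08:00-08:45, 09:20-15:20, 17:15-19:00 (subtract 2h to convert from UTC+2).
Luca: not fully free for 12:00-12:25. Ana: not fully free for 12:00-12:25. Kira: free for 12:00-12:25.

Ana, Luca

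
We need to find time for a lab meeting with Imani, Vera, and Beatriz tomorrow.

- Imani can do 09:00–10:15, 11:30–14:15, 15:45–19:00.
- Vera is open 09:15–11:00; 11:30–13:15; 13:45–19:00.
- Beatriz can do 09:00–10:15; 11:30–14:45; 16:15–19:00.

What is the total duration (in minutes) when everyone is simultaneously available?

360

Imani ∩ Vera: 09:15-10:15, 11:30-13:15, 13:45-14:15, 15:45-19:00.
Imani ∩ Vera ∩ Beatriz: 09:15-10:15, 11:30-13:15, 13:45-14:15, 16:15-19:00.
Those are the intersection windows.
Summing the common windows: 60 + 105 + 30 + 165 = 360 minutes.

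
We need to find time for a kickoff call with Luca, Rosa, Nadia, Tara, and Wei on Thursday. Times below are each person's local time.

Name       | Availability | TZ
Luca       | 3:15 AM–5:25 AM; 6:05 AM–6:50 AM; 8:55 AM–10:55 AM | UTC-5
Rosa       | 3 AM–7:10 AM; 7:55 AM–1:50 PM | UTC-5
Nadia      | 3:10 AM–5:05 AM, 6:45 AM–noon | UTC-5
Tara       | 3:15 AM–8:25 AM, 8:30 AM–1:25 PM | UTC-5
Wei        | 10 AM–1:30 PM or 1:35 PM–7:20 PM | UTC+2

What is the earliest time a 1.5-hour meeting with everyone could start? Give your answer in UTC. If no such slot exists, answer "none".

08:15

Luca in UTC: 08:15-10:25, 11:05-11:50, 13:55-15:55 (add 5h to convert from UTC-5).
Rosa in UTC: 08:00-12:10, 12:55-18:50 (add 5h to convert from UTC-5).
Nadia in UTC: 08:10-10:05, 11:45-17:00 (add 5h to convert from UTC-5).
Tara in UTC: 08:15-13:25, 13:30-18:25 (add 5h to convert from UTC-5).
Wei in UTC: 08:00-11:30, 11:35-17:20 (subtract 2h to convert from UTC+2).
Luca ∩ Rosa: 08:15-10:25, 11:05-11:50, 13:55-15:55.
Luca ∩ Rosa ∩ Nadia: 08:15-10:05, 11:45-11:50, 13:55-15:55.
Luca ∩ Rosa ∩ Nadia ∩ Tara: 08:15-10:05, 11:45-11:50, 13:55-15:55.
Luca ∩ Rosa ∩ Nadia ∩ Tara ∩ Wei: 08:15-10:05, 11:45-11:50, 13:55-15:55.
The first common window of at least 90 minutes is 08:15-10:05, so the earliest start is 08:15.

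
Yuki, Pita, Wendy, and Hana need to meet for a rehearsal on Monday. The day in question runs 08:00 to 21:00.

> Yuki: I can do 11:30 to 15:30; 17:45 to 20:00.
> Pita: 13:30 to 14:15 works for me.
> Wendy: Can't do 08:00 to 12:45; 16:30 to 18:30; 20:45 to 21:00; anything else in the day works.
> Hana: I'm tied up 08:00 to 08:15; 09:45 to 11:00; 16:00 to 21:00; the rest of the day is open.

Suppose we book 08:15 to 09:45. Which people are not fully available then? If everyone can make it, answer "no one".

Pita, Wendy, Yuki

Yuki free: 11:30-15:30, 17:45-20:00.
Pita free: 13:30-14:15.
Wendy free: 12:45-16:30, 18:30-20:45 (invert busy blocks within the working day).
Hana free: 08:15-09:45, 11:00-16:00 (invert busy blocks within the working day).
Yuki: not fully free for 08:15-09:45. Pita: not fully free for 08:15-09:45. Wendy: not fully free for 08:15-09:45. Hana: free for 08:15-09:45.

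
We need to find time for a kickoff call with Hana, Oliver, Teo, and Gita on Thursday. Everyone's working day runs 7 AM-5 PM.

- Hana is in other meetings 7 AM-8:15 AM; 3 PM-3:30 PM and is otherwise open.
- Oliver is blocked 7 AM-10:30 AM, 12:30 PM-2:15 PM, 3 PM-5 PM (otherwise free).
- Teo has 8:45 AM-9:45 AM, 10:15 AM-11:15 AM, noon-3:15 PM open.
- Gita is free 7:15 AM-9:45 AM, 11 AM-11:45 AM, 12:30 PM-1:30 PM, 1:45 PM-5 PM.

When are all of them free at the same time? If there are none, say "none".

Hana free: 08:15-15:00, 15:30-17:00 (invert busy blocks within the working day).
Oliver free: 10:30-12:30, 14:15-15:00 (invert busy blocks within the working day).
Teo free: 08:45-09:45, 10:15-11:15, 12:00-15:15.
Gita free: 07:15-09:45, 11:00-11:45, 12:30-13:30, 13:45-17:00.
Hana ∩ Oliver: 10:30-12:30, 14:15-15:00.
Hana ∩ Oliver ∩ Teo: 10:30-11:15, 12:00-12:30, 14:15-15:00.
Hana ∩ Oliver ∩ Teo ∩ Gita: 11:00-11:15, 14:15-15:00.
Those are the intersection windows.

11:00-11:15, 14:15-15:00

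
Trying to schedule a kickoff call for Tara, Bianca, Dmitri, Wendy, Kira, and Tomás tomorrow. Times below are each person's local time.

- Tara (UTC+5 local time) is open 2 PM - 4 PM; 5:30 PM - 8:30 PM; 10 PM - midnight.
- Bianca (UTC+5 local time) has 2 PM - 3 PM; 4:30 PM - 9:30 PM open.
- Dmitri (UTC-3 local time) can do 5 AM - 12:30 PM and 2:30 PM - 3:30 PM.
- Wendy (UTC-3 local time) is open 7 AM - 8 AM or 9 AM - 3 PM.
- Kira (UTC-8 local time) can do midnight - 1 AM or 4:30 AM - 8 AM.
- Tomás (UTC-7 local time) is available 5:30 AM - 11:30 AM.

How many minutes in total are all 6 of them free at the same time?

Tara in UTC: 09:00-11:00, 12:30-15:30, 17:00-19:00 (subtract 5h to convert from UTC+5).
Bianca in UTC: 09:00-10:00, 11:30-16:30 (subtract 5h to convert from UTC+5).
Dmitri in UTC: 08:00-15:30, 17:30-18:30 (add 3h to convert from UTC-3).
Wendy in UTC: 10:00-11:00, 12:00-18:00 (add 3h to convert from UTC-3).
Kira in UTC: 08:00-09:00, 12:30-16:00 (add 8h to convert from UTC-8).
Tomás in UTC: 12:30-18:30 (add 7h to convert from UTC-7).
Tara ∩ Bianca: 09:00-10:00, 12:30-15:30.
Tara ∩ Bianca ∩ Dmitri: 09:00-10:00, 12:30-15:30.
Tara ∩ Bianca ∩ Dmitri ∩ Wendy: 12:30-15:30.
Tara ∩ Bianca ∩ Dmitri ∩ Wendy ∩ Kira: 12:30-15:30.
Tara ∩ Bianca ∩ Dmitri ∩ Wendy ∩ Kira ∩ Tomás: 12:30-15:30.
That's a single block of 180 minutes.

180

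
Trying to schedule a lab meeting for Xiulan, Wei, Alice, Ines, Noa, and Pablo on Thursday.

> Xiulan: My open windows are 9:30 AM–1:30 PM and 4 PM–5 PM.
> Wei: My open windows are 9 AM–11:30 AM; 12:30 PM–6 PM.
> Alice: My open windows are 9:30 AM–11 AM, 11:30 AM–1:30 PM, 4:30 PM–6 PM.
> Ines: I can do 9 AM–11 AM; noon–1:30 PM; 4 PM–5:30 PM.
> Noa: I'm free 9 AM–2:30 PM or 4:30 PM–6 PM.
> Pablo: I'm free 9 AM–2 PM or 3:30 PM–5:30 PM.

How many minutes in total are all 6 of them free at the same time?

180

Xiulan ∩ Wei: 09:30-11:30, 12:30-13:30, 16:00-17:00.
Xiulan ∩ Wei ∩ Alice: 09:30-11:00, 12:30-13:30, 16:30-17:00.
Xiulan ∩ Wei ∩ Alice ∩ Ines: 09:30-11:00, 12:30-13:30, 16:30-17:00.
Xiulan ∩ Wei ∩ Alice ∩ Ines ∩ Noa: 09:30-11:00, 12:30-13:30, 16:30-17:00.
Xiulan ∩ Wei ∩ Alice ∩ Ines ∩ Noa ∩ Pablo: 09:30-11:00, 12:30-13:30, 16:30-17:00.
Those are the intersection windows.
Summing the common windows: 90 + 60 + 30 = 180 minutes.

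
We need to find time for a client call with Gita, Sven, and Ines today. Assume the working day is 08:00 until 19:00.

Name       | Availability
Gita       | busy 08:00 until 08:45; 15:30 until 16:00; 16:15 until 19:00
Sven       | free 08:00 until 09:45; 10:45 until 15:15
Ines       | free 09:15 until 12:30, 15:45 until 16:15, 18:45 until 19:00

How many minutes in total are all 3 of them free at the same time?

135

Gita free: 08:45-15:30, 16:00-16:15 (invert busy blocks within the working day).
Sven free: 08:00-09:45, 10:45-15:15.
Ines free: 09:15-12:30, 15:45-16:15, 18:45-19:00.
Gita ∩ Sven: 08:45-09:45, 10:45-15:15.
Gita ∩ Sven ∩ Ines: 09:15-09:45, 10:45-12:30.
Summing the common windows: 30 + 105 = 135 minutes.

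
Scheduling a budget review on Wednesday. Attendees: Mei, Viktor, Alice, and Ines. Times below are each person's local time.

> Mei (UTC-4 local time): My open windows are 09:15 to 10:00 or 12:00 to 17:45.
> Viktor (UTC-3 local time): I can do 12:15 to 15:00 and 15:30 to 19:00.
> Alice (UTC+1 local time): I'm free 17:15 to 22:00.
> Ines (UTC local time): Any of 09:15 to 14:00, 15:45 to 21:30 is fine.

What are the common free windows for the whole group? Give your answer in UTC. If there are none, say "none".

16:15-18:00, 18:30-21:00

Mei in UTC: 13:15-14:00, 16:00-21:45 (add 4h to convert from UTC-4).
Viktor in UTC: 15:15-18:00, 18:30-22:00 (add 3h to convert from UTC-3).
Alice in UTC: 16:15-21:00 (subtract 1h to convert from UTC+1).
Ines in UTC: 09:15-14:00, 15:45-21:30.
Mei ∩ Viktor: 16:00-18:00, 18:30-21:45.
Mei ∩ Viktor ∩ Alice: 16:15-18:00, 18:30-21:00.
Mei ∩ Viktor ∩ Alice ∩ Ines: 16:15-18:00, 18:30-21:00.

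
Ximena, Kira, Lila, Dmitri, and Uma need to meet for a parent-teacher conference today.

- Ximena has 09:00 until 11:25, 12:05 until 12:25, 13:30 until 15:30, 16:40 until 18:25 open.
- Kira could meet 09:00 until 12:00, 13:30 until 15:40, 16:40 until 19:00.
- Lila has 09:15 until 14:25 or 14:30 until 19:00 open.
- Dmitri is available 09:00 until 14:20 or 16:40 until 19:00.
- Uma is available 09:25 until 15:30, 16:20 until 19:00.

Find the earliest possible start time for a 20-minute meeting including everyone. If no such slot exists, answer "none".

Ximena ∩ Kira: 09:00-11:25, 13:30-15:30, 16:40-18:25.
Ximena ∩ Kira ∩ Lila: 09:15-11:25, 13:30-14:25, 14:30-15:30, 16:40-18:25.
Ximena ∩ Kira ∩ Lila ∩ Dmitri: 09:15-11:25, 13:30-14:20, 16:40-18:25.
Ximena ∩ Kira ∩ Lila ∩ Dmitri ∩ Uma: 09:25-11:25, 13:30-14:20, 16:40-18:25.
So the common availability across everyone is 09:25-11:25, 13:30-14:20, 16:40-18:25.
The first common window of at least 20 minutes is 09:25-11:25, so the earliest start is 09:25.

09:25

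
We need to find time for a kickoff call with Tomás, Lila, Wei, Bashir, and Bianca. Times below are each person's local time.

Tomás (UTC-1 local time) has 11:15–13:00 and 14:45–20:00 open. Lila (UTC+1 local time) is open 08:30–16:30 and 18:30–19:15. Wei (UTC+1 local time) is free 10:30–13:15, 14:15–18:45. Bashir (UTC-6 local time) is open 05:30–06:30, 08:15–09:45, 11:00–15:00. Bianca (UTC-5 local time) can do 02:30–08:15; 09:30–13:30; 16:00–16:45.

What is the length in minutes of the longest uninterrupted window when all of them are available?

Tomás in UTC: 12:15-14:00, 15:45-21:00 (add 1h to convert from UTC-1).
Lila in UTC: 07:30-15:30, 17:30-18:15 (subtract 1h to convert from UTC+1).
Wei in UTC: 09:30-12:15, 13:15-17:45 (subtract 1h to convert from UTC+1).
Bashir in UTC: 11:30-12:30, 14:15-15:45, 17:00-21:00 (add 6h to convert from UTC-6).
Bianca in UTC: 07:30-13:15, 14:30-18:30, 21:00-21:45 (add 5h to convert from UTC-5).
Tomás ∩ Lila: 12:15-14:00, 17:30-18:15.
Tomás ∩ Lila ∩ Wei: 13:15-14:00, 17:30-17:45.
Tomás ∩ Lila ∩ Wei ∩ Bashir: 17:30-17:45.
Tomás ∩ Lila ∩ Wei ∩ Bashir ∩ Bianca: 17:30-17:45.
The longest is 17:30-17:45 at 15 minutes.

15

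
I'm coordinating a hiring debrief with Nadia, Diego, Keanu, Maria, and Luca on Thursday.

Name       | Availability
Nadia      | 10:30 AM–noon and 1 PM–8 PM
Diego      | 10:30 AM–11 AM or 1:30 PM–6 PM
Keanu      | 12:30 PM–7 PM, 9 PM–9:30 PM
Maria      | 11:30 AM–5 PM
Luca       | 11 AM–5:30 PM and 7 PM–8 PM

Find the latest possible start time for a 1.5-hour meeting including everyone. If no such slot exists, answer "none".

Nadia ∩ Diego: 10:30-11:00, 13:30-18:00.
Nadia ∩ Diego ∩ Keanu: 13:30-18:00.
Nadia ∩ Diego ∩ Keanu ∩ Maria: 13:30-17:00.
Nadia ∩ Diego ∩ Keanu ∩ Maria ∩ Luca: 13:30-17:00.
So the common availability across everyone is 13:30-17:00.
The last common window of at least 90 minutes is 13:30-17:00; a 90-minute meeting can start as late as 15:30 and still end by 17:00.

15:30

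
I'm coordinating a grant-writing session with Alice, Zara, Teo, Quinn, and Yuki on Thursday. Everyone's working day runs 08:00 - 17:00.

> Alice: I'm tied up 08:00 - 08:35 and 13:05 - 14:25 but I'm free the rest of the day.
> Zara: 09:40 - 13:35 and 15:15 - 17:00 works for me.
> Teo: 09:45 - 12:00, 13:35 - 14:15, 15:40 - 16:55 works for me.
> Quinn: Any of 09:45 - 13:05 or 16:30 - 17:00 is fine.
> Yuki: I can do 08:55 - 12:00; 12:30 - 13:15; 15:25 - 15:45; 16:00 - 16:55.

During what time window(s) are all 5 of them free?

09:45-12:00, 16:30-16:55

Alice free: 08:35-13:05, 14:25-17:00 (invert busy blocks within the working day).
Zara free: 09:40-13:35, 15:15-17:00.
Teo free: 09:45-12:00, 13:35-14:15, 15:40-16:55.
Quinn free: 09:45-13:05, 16:30-17:00.
Yuki free: 08:55-12:00, 12:30-13:15, 15:25-15:45, 16:00-16:55.
Alice ∩ Zara: 09:40-13:05, 15:15-17:00.
Alice ∩ Zara ∩ Teo: 09:45-12:00, 15:40-16:55.
Alice ∩ Zara ∩ Teo ∩ Quinn: 09:45-12:00, 16:30-16:55.
Alice ∩ Zara ∩ Teo ∩ Quinn ∩ Yuki: 09:45-12:00, 16:30-16:55.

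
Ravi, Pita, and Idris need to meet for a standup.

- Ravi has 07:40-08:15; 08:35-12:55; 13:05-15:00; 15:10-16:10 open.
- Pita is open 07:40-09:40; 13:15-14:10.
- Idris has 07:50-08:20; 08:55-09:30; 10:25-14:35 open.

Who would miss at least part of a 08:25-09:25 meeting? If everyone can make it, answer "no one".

Idris, Ravi

Ravi: not fully free for 08:25-09:25. Pita: free for 08:25-09:25. Idris: not fully free for 08:25-09:25.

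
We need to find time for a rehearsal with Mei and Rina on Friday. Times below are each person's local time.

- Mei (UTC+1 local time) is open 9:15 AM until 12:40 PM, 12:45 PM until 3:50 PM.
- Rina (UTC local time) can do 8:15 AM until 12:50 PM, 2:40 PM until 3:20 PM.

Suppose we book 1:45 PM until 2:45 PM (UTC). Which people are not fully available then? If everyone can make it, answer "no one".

Rina

Mei in UTC: 08:15-11:40, 11:45-14:50 (subtract 1h to convert from UTC+1).
Rina in UTC: 08:15-12:50, 14:40-15:20.
Mei: free for 13:45-14:45. Rina: not fully free for 13:45-14:45.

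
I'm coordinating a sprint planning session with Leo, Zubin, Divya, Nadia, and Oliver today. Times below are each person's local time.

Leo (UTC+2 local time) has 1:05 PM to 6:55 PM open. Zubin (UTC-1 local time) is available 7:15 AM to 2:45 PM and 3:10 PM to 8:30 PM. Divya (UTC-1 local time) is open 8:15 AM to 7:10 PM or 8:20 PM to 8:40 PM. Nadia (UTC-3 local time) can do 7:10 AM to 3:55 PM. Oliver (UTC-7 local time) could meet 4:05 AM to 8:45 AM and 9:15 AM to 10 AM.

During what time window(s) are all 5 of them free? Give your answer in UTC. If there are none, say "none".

Leo in UTC: 11:05-16:55 (subtract 2h to convert from UTC+2).
Zubin in UTC: 08:15-15:45, 16:10-21:30 (add 1h to convert from UTC-1).
Divya in UTC: 09:15-20:10, 21:20-21:40 (add 1h to convert from UTC-1).
Nadia in UTC: 10:10-18:55 (add 3h to convert from UTC-3).
Oliver in UTC: 11:05-15:45, 16:15-17:00 (add 7h to convert from UTC-7).
Leo ∩ Zubin: 11:05-15:45, 16:10-16:55.
Leo ∩ Zubin ∩ Divya: 11:05-15:45, 16:10-16:55.
Leo ∩ Zubin ∩ Divya ∩ Nadia: 11:05-15:45, 16:10-16:55.
Leo ∩ Zubin ∩ Divya ∩ Nadia ∩ Oliver: 11:05-15:45, 16:15-16:55.

11:05-15:45, 16:15-16:55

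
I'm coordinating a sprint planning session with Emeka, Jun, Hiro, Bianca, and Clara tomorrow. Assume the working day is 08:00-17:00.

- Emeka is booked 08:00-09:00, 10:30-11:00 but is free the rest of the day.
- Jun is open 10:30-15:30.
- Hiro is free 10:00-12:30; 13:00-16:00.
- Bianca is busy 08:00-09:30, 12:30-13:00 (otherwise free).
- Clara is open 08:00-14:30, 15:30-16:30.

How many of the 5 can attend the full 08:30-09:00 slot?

Emeka free: 09:00-10:30, 11:00-17:00 (invert busy blocks within the working day).
Jun free: 10:30-15:30.
Hiro free: 10:00-12:30, 13:00-16:00.
Bianca free: 09:30-12:30, 13:00-17:00 (invert busy blocks within the working day).
Clara free: 08:00-14:30, 15:30-16:30.
Clara can make the full 08:30-09:00 slot — that's 1.

1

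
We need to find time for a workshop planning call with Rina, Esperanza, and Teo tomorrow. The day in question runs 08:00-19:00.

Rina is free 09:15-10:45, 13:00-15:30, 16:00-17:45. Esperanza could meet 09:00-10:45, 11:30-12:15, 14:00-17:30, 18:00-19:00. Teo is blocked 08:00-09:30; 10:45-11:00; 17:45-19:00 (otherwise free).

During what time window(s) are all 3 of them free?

09:30-10:45, 14:00-15:30, 16:00-17:30

Rina free: 09:15-10:45, 13:00-15:30, 16:00-17:45.
Esperanza free: 09:00-10:45, 11:30-12:15, 14:00-17:30, 18:00-19:00.
Teo free: 09:30-10:45, 11:00-17:45 (invert busy blocks within the working day).
Rina ∩ Esperanza: 09:15-10:45, 14:00-15:30, 16:00-17:30.
Rina ∩ Esperanza ∩ Teo: 09:30-10:45, 14:00-15:30, 16:00-17:30.
So the common availability across everyone is 09:30-10:45, 14:00-15:30, 16:00-17:30.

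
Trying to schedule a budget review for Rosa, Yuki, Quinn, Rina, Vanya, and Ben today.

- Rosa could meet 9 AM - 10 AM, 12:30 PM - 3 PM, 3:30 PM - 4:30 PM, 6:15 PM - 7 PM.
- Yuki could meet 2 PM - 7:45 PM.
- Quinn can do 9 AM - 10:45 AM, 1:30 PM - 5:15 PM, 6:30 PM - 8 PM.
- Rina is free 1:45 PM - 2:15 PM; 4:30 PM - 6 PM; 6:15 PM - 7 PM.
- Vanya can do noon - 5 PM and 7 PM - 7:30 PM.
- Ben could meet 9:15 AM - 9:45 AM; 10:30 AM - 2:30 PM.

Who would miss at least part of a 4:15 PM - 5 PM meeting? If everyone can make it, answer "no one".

Ben, Rina, Rosa

Rosa: not fully free for 16:15-17:00. Yuki: free for 16:15-17:00. Quinn: free for 16:15-17:00. Rina: not fully free for 16:15-17:00. Vanya: free for 16:15-17:00. Ben: not fully free for 16:15-17:00.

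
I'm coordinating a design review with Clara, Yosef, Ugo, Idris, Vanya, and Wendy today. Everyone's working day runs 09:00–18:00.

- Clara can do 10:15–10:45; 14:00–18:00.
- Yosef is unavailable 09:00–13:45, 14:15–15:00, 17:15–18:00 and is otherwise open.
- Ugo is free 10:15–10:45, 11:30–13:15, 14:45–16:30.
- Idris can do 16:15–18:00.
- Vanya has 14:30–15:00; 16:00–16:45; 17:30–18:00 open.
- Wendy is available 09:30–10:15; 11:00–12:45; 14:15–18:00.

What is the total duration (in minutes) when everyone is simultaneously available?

15

Clara free: 10:15-10:45, 14:00-18:00.
Yosef free: 13:45-14:15, 15:00-17:15 (invert busy blocks within the working day).
Ugo free: 10:15-10:45, 11:30-13:15, 14:45-16:30.
Idris free: 16:15-18:00.
Vanya free: 14:30-15:00, 16:00-16:45, 17:30-18:00.
Wendy free: 09:30-10:15, 11:00-12:45, 14:15-18:00.
Clara ∩ Yosef: 14:00-14:15, 15:00-17:15.
Clara ∩ Yosef ∩ Ugo: 15:00-16:30.
Clara ∩ Yosef ∩ Ugo ∩ Idris: 16:15-16:30.
Clara ∩ Yosef ∩ Ugo ∩ Idris ∩ Vanya: 16:15-16:30.
Clara ∩ Yosef ∩ Ugo ∩ Idris ∩ Vanya ∩ Wendy: 16:15-16:30.
So the common availability across everyone is 16:15-16:30.
That's a single block of 15 minutes.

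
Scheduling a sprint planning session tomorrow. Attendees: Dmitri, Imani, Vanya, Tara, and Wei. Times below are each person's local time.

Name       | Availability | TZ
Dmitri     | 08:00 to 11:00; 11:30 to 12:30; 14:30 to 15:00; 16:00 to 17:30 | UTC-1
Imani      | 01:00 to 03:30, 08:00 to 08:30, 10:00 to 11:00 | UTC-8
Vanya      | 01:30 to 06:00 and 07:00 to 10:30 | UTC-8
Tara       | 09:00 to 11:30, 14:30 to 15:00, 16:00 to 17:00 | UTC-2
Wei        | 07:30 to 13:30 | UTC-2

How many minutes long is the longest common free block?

30

Dmitri in UTC: 09:00-12:00, 12:30-13:30, 15:30-16:00, 17:00-18:30 (add 1h to convert from UTC-1).
Imani in UTC: 09:00-11:30, 16:00-16:30, 18:00-19:00 (add 8h to convert from UTC-8).
Vanya in UTC: 09:30-14:00, 15:00-18:30 (add 8h to convert from UTC-8).
Tara in UTC: 11:00-13:30, 16:30-17:00, 18:00-19:00 (add 2h to convert from UTC-2).
Wei in UTC: 09:30-15:30 (add 2h to convert from UTC-2).
Dmitri ∩ Imani: 09:00-11:30, 18:00-18:30.
Dmitri ∩ Imani ∩ Vanya: 09:30-11:30, 18:00-18:30.
Dmitri ∩ Imani ∩ Vanya ∩ Tara: 11:00-11:30, 18:00-18:30.
Dmitri ∩ Imani ∩ Vanya ∩ Tara ∩ Wei: 11:00-11:30.
The longest is 11:00-11:30 at 30 minutes.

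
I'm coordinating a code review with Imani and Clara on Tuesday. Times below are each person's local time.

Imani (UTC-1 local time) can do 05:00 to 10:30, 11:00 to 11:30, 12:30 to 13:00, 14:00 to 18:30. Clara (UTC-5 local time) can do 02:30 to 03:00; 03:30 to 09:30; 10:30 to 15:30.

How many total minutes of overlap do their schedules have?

Imani in UTC: 06:00-11:30, 12:00-12:30, 13:30-14:00, 15:00-19:30 (add 1h to convert from UTC-1).
Clara in UTC: 07:30-08:00, 08:30-14:30, 15:30-20:30 (add 5h to convert from UTC-5).
Imani ∩ Clara: 07:30-08:00, 08:30-11:30, 12:00-12:30, 13:30-14:00, 15:30-19:30.
Summing the common windows: 30 + 180 + 30 + 30 + 240 = 510 minutes.

510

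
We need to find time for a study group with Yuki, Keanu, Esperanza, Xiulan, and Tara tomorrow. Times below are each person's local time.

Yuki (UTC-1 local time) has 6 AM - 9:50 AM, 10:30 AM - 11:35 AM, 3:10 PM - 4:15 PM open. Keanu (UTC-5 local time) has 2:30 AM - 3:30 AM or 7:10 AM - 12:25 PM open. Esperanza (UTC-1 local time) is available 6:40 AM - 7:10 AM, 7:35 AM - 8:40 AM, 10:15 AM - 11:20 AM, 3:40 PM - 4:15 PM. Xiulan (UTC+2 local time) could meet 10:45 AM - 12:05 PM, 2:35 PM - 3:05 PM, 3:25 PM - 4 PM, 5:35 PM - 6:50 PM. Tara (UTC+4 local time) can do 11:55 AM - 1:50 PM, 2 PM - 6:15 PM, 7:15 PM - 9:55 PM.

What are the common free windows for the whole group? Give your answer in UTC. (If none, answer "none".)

16:40-16:50

Yuki in UTC: 07:00-10:50, 11:30-12:35, 16:10-17:15 (add 1h to convert from UTC-1).
Keanu in UTC: 07:30-08:30, 12:10-17:25 (add 5h to convert from UTC-5).
Esperanza in UTC: 07:40-08:10, 08:35-09:40, 11:15-12:20, 16:40-17:15 (add 1h to convert from UTC-1).
Xiulan in UTC: 08:45-10:05, 12:35-13:05, 13:25-14:00, 15:35-16:50 (subtract 2h to convert from UTC+2).
Tara in UTC: 07:55-09:50, 10:00-14:15, 15:15-17:55 (subtract 4h to convert from UTC+4).
Yuki ∩ Keanu: 07:30-08:30, 12:10-12:35, 16:10-17:15.
Yuki ∩ Keanu ∩ Esperanza: 07:40-08:10, 12:10-12:20, 16:40-17:15.
Yuki ∩ Keanu ∩ Esperanza ∩ Xiulan: 16:40-16:50.
Yuki ∩ Keanu ∩ Esperanza ∩ Xiulan ∩ Tara: 16:40-16:50.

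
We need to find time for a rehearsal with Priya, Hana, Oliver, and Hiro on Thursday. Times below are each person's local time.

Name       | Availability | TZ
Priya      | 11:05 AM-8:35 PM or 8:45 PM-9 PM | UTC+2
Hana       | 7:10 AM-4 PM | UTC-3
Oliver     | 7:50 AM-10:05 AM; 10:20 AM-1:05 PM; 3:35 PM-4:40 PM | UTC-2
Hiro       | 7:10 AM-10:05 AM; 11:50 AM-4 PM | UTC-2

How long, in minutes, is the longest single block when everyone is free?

115

Priya in UTC: 09:05-18:35, 18:45-19:00 (subtract 2h to convert from UTC+2).
Hana in UTC: 10:10-19:00 (add 3h to convert from UTC-3).
Oliver in UTC: 09:50-12:05, 12:20-15:05, 17:35-18:40 (add 2h to convert from UTC-2).
Hiro in UTC: 09:10-12:05, 13:50-18:00 (add 2h to convert from UTC-2).
Priya ∩ Hana: 10:10-18:35, 18:45-19:00.
Priya ∩ Hana ∩ Oliver: 10:10-12:05, 12:20-15:05, 17:35-18:35.
Priya ∩ Hana ∩ Oliver ∩ Hiro: 10:10-12:05, 13:50-15:05, 17:35-18:00.
So the common availability across everyone is 10:10-12:05, 13:50-15:05, 17:35-18:00.
The longest is 10:10-12:05 at 115 minutes.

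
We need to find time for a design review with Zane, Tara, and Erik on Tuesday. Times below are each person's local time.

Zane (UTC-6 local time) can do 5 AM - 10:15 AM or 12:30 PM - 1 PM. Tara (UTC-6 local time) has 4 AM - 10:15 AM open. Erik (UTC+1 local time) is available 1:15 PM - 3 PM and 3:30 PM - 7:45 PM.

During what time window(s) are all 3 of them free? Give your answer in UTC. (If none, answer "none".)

12:15-14:00, 14:30-16:15

Zane in UTC: 11:00-16:15, 18:30-19:00 (add 6h to convert from UTC-6).
Tara in UTC: 10:00-16:15 (add 6h to convert from UTC-6).
Erik in UTC: 12:15-14:00, 14:30-18:45 (subtract 1h to convert from UTC+1).
Zane ∩ Tara: 11:00-16:15.
Zane ∩ Tara ∩ Erik: 12:15-14:00, 14:30-16:15.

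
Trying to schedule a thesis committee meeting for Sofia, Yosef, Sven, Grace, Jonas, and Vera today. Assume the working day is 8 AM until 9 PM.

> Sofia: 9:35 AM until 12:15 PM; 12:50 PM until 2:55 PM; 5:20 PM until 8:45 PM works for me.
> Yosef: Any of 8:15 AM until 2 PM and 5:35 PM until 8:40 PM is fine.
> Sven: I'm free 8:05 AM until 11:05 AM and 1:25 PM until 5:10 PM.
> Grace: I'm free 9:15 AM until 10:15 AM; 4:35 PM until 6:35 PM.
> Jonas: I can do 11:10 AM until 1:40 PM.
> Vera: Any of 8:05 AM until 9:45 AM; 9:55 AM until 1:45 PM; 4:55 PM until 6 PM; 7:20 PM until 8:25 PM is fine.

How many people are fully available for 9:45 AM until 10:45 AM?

3

Sofia, Yosef, and Sven can make the full 09:45-10:45 slot — that's 3.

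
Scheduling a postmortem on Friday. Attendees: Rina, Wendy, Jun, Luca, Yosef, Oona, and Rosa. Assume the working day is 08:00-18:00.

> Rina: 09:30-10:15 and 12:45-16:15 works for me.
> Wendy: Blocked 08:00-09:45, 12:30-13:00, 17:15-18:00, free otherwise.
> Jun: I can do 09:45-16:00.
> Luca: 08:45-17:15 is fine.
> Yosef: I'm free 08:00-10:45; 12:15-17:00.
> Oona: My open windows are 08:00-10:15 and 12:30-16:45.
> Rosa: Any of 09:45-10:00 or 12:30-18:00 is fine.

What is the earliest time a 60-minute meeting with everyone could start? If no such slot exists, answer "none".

13:00

Rina free: 09:30-10:15, 12:45-16:15.
Wendy free: 09:45-12:30, 13:00-17:15 (invert busy blocks within the working day).
Jun free: 09:45-16:00.
Luca free: 08:45-17:15.
Yosef free: 08:00-10:45, 12:15-17:00.
Oona free: 08:00-10:15, 12:30-16:45.
Rosa free: 09:45-10:00, 12:30-18:00.
Rina ∩ Wendy: 09:45-10:15, 13:00-16:15.
Rina ∩ Wendy ∩ Jun: 09:45-10:15, 13:00-16:00.
Rina ∩ Wendy ∩ Jun ∩ Luca: 09:45-10:15, 13:00-16:00.
Rina ∩ Wendy ∩ Jun ∩ Luca ∩ Yosef: 09:45-10:15, 13:00-16:00.
Rina ∩ Wendy ∩ Jun ∩ Luca ∩ Yosef ∩ Oona: 09:45-10:15, 13:00-16:00.
Rina ∩ Wendy ∩ Jun ∩ Luca ∩ Yosef ∩ Oona ∩ Rosa: 09:45-10:00, 13:00-16:00.
The first common window of at least 60 minutes is 13:00-16:00, so the earliest start is 13:00.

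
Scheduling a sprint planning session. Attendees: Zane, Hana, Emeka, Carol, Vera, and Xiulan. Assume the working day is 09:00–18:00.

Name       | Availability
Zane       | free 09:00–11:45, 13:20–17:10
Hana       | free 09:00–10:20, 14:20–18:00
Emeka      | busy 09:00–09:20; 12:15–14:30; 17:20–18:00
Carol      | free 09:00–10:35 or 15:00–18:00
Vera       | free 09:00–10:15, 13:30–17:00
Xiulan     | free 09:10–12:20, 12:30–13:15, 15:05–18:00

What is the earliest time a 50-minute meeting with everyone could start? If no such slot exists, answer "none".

Zane free: 09:00-11:45, 13:20-17:10.
Hana free: 09:00-10:20, 14:20-18:00.
Emeka free: 09:20-12:15, 14:30-17:20 (invert busy blocks within the working day).
Carol free: 09:00-10:35, 15:00-18:00.
Vera free: 09:00-10:15, 13:30-17:00.
Xiulan free: 09:10-12:20, 12:30-13:15, 15:05-18:00.
Zane ∩ Hana: 09:00-10:20, 14:20-17:10.
Zane ∩ Hana ∩ Emeka: 09:20-10:20, 14:30-17:10.
Zane ∩ Hana ∩ Emeka ∩ Carol: 09:20-10:20, 15:00-17:10.
Zane ∩ Hana ∩ Emeka ∩ Carol ∩ Vera: 09:20-10:15, 15:00-17:00.
Zane ∩ Hana ∩ Emeka ∩ Carol ∩ Vera ∩ Xiulan: 09:20-10:15, 15:05-17:00.
Those are the intersection windows.
The first common window of at least 50 minutes is 09:20-10:15, so the earliest start is 09:20.

09:20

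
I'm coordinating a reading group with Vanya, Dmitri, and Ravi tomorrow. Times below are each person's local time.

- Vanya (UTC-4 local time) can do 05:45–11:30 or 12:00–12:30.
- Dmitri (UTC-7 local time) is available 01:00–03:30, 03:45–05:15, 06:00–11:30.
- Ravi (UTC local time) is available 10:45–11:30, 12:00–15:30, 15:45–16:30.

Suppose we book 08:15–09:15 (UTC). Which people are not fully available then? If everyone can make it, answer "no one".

Vanya in UTC: 09:45-15:30, 16:00-16:30 (add 4h to convert from UTC-4).
Dmitri in UTC: 08:00-10:30, 10:45-12:15, 13:00-18:30 (add 7h to convert from UTC-7).
Ravi in UTC: 10:45-11:30, 12:00-15:30, 15:45-16:30.
Vanya: not fully free for 08:15-09:15. Dmitri: free for 08:15-09:15. Ravi: not fully free for 08:15-09:15.

Ravi, Vanya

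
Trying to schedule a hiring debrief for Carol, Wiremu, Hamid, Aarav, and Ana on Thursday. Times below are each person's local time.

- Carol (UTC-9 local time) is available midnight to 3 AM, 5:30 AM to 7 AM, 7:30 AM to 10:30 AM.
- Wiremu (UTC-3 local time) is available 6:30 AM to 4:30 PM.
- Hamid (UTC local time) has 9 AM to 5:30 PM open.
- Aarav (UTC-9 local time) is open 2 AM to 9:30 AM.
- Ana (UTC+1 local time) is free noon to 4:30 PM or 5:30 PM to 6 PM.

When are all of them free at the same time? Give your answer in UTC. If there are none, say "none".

Carol in UTC: 09:00-12:00, 14:30-16:00, 16:30-19:30 (add 9h to convert from UTC-9).
Wiremu in UTC: 09:30-19:30 (add 3h to convert from UTC-3).
Hamid in UTC: 09:00-17:30.
Aarav in UTC: 11:00-18:30 (add 9h to convert from UTC-9).
Ana in UTC: 11:00-15:30, 16:30-17:00 (subtract 1h to convert from UTC+1).
Carol ∩ Wiremu: 09:30-12:00, 14:30-16:00, 16:30-19:30.
Carol ∩ Wiremu ∩ Hamid: 09:30-12:00, 14:30-16:00, 16:30-17:30.
Carol ∩ Wiremu ∩ Hamid ∩ Aarav: 11:00-12:00, 14:30-16:00, 16:30-17:30.
Carol ∩ Wiremu ∩ Hamid ∩ Aarav ∩ Ana: 11:00-12:00, 14:30-15:30, 16:30-17:00.
So the common availability across everyone is 11:00-12:00, 14:30-15:30, 16:30-17:00.

11:00-12:00, 14:30-15:30, 16:30-17:00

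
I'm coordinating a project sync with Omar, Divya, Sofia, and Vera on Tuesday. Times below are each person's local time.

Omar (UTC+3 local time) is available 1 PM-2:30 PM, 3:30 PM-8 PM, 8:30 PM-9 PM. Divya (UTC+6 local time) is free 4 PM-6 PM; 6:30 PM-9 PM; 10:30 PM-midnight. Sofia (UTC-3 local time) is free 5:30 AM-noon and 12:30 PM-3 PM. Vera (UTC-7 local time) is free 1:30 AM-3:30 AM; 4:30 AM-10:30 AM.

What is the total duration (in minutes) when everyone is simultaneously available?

210

Omar in UTC: 10:00-11:30, 12:30-17:00, 17:30-18:00 (subtract 3h to convert from UTC+3).
Divya in UTC: 10:00-12:00, 12:30-15:00, 16:30-18:00 (subtract 6h to convert from UTC+6).
Sofia in UTC: 08:30-15:00, 15:30-18:00 (add 3h to convert from UTC-3).
Vera in UTC: 08:30-10:30, 11:30-17:30 (add 7h to convert from UTC-7).
Omar ∩ Divya: 10:00-11:30, 12:30-15:00, 16:30-17:00, 17:30-18:00.
Omar ∩ Divya ∩ Sofia: 10:00-11:30, 12:30-15:00, 16:30-17:00, 17:30-18:00.
Omar ∩ Divya ∩ Sofia ∩ Vera: 10:00-10:30, 12:30-15:00, 16:30-17:00.
Those are the intersection windows.
Summing the common windows: 30 + 150 + 30 = 210 minutes.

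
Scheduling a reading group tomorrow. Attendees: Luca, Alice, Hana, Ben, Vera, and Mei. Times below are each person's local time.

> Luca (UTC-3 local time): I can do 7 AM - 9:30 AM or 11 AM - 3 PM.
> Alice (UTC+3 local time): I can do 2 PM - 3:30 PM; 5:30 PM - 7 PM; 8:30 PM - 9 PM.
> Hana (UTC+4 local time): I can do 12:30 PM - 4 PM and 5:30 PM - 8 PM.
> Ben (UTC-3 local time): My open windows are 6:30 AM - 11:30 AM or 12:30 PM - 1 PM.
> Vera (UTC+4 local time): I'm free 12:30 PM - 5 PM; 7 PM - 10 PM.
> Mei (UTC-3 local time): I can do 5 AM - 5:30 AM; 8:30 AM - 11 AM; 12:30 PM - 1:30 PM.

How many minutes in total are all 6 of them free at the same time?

Luca in UTC: 10:00-12:30, 14:00-18:00 (add 3h to convert from UTC-3).
Alice in UTC: 11:00-12:30, 14:30-16:00, 17:30-18:00 (subtract 3h to convert from UTC+3).
Hana in UTC: 08:30-12:00, 13:30-16:00 (subtract 4h to convert from UTC+4).
Ben in UTC: 09:30-14:30, 15:30-16:00 (add 3h to convert from UTC-3).
Vera in UTC: 08:30-13:00, 15:00-18:00 (subtract 4h to convert from UTC+4).
Mei in UTC: 08:00-08:30, 11:30-14:00, 15:30-16:30 (add 3h to convert from UTC-3).
Luca ∩ Alice: 11:00-12:30, 14:30-16:00, 17:30-18:00.
Luca ∩ Alice ∩ Hana: 11:00-12:00, 14:30-16:00.
Luca ∩ Alice ∩ Hana ∩ Ben: 11:00-12:00, 15:30-16:00.
Luca ∩ Alice ∩ Hana ∩ Ben ∩ Vera: 11:00-12:00, 15:30-16:00.
Luca ∩ Alice ∩ Hana ∩ Ben ∩ Vera ∩ Mei: 11:30-12:00, 15:30-16:00.
Those are the intersection windows.
Summing the common windows: 30 + 30 = 60 minutes.

60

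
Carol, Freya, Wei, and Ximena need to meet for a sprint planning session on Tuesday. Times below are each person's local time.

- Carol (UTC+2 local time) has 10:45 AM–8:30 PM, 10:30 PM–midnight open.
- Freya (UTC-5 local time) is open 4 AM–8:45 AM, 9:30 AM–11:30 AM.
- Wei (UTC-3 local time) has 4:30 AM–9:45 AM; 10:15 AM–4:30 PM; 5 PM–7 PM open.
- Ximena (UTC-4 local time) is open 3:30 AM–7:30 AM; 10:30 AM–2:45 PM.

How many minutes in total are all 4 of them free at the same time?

Carol in UTC: 08:45-18:30, 20:30-22:00 (subtract 2h to convert from UTC+2).
Freya in UTC: 09:00-13:45, 14:30-16:30 (add 5h to convert from UTC-5).
Wei in UTC: 07:30-12:45, 13:15-19:30, 20:00-22:00 (add 3h to convert from UTC-3).
Ximena in UTC: 07:30-11:30, 14:30-18:45 (add 4h to convert from UTC-4).
Carol ∩ Freya: 09:00-13:45, 14:30-16:30.
Carol ∩ Freya ∩ Wei: 09:00-12:45, 13:15-13:45, 14:30-16:30.
Carol ∩ Freya ∩ Wei ∩ Ximena: 09:00-11:30, 14:30-16:30.
Summing the common windows: 150 + 120 = 270 minutes.

270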